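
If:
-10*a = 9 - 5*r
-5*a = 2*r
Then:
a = -2/5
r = 1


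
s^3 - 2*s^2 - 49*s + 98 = (s - 7)*(s - 2)*(s + 7)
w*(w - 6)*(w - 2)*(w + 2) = w^4 - 6*w^3 - 4*w^2 + 24*w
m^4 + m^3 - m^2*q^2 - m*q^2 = m*(m + 1)*(m - q)*(m + q)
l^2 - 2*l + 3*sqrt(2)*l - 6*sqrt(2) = (l - 2)*(l + 3*sqrt(2))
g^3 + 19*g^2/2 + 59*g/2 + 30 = (g + 5/2)*(g + 3)*(g + 4)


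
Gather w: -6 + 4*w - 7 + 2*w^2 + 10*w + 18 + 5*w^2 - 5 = 7*w^2 + 14*w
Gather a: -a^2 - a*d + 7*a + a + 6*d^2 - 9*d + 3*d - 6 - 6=-a^2 + a*(8 - d) + 6*d^2 - 6*d - 12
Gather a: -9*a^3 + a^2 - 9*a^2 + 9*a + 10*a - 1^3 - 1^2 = -9*a^3 - 8*a^2 + 19*a - 2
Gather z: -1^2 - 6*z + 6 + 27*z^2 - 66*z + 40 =27*z^2 - 72*z + 45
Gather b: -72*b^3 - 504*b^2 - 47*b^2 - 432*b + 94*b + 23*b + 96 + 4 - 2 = -72*b^3 - 551*b^2 - 315*b + 98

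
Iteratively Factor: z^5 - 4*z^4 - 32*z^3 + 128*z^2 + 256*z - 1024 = (z - 4)*(z^4 - 32*z^2 + 256) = (z - 4)*(z + 4)*(z^3 - 4*z^2 - 16*z + 64) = (z - 4)^2*(z + 4)*(z^2 - 16) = (z - 4)^2*(z + 4)^2*(z - 4)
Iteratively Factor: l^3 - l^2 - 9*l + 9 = (l - 1)*(l^2 - 9) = (l - 3)*(l - 1)*(l + 3)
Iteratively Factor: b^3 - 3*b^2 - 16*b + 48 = (b - 3)*(b^2 - 16) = (b - 3)*(b + 4)*(b - 4)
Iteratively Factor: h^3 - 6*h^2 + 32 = (h - 4)*(h^2 - 2*h - 8) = (h - 4)*(h + 2)*(h - 4)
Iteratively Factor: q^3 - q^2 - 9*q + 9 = (q - 3)*(q^2 + 2*q - 3) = (q - 3)*(q + 3)*(q - 1)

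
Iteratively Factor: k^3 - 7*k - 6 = (k - 3)*(k^2 + 3*k + 2) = (k - 3)*(k + 2)*(k + 1)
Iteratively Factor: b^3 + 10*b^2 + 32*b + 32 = (b + 2)*(b^2 + 8*b + 16) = (b + 2)*(b + 4)*(b + 4)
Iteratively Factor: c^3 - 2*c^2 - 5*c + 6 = (c - 3)*(c^2 + c - 2) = (c - 3)*(c + 2)*(c - 1)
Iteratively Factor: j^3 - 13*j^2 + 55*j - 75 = (j - 3)*(j^2 - 10*j + 25) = (j - 5)*(j - 3)*(j - 5)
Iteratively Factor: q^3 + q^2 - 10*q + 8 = (q + 4)*(q^2 - 3*q + 2) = (q - 2)*(q + 4)*(q - 1)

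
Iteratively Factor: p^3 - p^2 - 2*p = (p)*(p^2 - p - 2) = p*(p + 1)*(p - 2)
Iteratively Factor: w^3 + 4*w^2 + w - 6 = (w + 2)*(w^2 + 2*w - 3) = (w + 2)*(w + 3)*(w - 1)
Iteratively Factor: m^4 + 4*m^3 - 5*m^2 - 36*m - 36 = (m - 3)*(m^3 + 7*m^2 + 16*m + 12) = (m - 3)*(m + 2)*(m^2 + 5*m + 6) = (m - 3)*(m + 2)*(m + 3)*(m + 2)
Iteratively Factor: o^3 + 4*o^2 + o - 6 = (o - 1)*(o^2 + 5*o + 6) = (o - 1)*(o + 2)*(o + 3)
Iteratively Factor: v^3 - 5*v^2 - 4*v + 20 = (v - 5)*(v^2 - 4) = (v - 5)*(v + 2)*(v - 2)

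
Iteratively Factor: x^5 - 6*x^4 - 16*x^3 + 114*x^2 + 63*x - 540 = (x - 3)*(x^4 - 3*x^3 - 25*x^2 + 39*x + 180) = (x - 5)*(x - 3)*(x^3 + 2*x^2 - 15*x - 36) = (x - 5)*(x - 3)*(x + 3)*(x^2 - x - 12) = (x - 5)*(x - 4)*(x - 3)*(x + 3)*(x + 3)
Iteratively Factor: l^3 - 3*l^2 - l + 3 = (l + 1)*(l^2 - 4*l + 3) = (l - 1)*(l + 1)*(l - 3)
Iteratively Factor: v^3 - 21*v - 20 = (v + 1)*(v^2 - v - 20) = (v - 5)*(v + 1)*(v + 4)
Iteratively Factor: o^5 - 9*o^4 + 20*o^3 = (o)*(o^4 - 9*o^3 + 20*o^2) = o*(o - 4)*(o^3 - 5*o^2) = o^2*(o - 4)*(o^2 - 5*o) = o^2*(o - 5)*(o - 4)*(o)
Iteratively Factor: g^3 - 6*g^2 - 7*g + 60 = (g - 5)*(g^2 - g - 12) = (g - 5)*(g + 3)*(g - 4)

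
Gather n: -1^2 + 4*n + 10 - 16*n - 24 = -12*n - 15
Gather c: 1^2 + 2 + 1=4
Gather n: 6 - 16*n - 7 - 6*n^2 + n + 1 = -6*n^2 - 15*n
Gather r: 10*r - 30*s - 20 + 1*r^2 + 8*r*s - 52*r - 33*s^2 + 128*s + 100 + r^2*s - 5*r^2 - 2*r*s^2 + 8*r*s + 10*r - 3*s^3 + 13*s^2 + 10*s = r^2*(s - 4) + r*(-2*s^2 + 16*s - 32) - 3*s^3 - 20*s^2 + 108*s + 80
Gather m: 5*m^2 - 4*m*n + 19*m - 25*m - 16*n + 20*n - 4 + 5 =5*m^2 + m*(-4*n - 6) + 4*n + 1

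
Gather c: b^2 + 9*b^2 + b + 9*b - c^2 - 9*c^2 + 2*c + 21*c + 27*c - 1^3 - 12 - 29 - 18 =10*b^2 + 10*b - 10*c^2 + 50*c - 60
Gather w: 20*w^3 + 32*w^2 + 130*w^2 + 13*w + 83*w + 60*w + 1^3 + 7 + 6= 20*w^3 + 162*w^2 + 156*w + 14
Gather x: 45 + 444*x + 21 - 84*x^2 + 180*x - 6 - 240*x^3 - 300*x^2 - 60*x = -240*x^3 - 384*x^2 + 564*x + 60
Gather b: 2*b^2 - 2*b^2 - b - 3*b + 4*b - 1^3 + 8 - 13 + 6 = 0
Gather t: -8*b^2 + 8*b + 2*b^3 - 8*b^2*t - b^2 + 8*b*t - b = 2*b^3 - 9*b^2 + 7*b + t*(-8*b^2 + 8*b)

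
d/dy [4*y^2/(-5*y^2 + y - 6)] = 4*y*(y - 12)/(25*y^4 - 10*y^3 + 61*y^2 - 12*y + 36)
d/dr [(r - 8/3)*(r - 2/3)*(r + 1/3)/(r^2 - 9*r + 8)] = (27*r^4 - 486*r^3 + 1359*r^2 - 1328*r + 288)/(27*(r^4 - 18*r^3 + 97*r^2 - 144*r + 64))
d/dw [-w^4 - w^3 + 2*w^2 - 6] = w*(-4*w^2 - 3*w + 4)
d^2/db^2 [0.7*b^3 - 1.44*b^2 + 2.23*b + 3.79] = 4.2*b - 2.88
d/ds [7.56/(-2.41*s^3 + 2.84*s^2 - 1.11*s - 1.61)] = (54.6588*s^2 - 42.9408*s + 8.3916)/(2.41*s^3 - 2.84*s^2 + 1.11*s + 1.61)^2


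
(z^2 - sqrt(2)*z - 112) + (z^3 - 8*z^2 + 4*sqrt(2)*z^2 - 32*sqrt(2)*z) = z^3 - 7*z^2 + 4*sqrt(2)*z^2 - 33*sqrt(2)*z - 112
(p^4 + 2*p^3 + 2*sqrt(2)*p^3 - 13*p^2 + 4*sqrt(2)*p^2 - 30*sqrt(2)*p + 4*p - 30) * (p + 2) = p^5 + 2*sqrt(2)*p^4 + 4*p^4 - 9*p^3 + 8*sqrt(2)*p^3 - 22*sqrt(2)*p^2 - 22*p^2 - 60*sqrt(2)*p - 22*p - 60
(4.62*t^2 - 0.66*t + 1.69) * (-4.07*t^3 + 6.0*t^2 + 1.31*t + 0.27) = -18.8034*t^5 + 30.4062*t^4 - 4.7861*t^3 + 10.5228*t^2 + 2.0357*t + 0.4563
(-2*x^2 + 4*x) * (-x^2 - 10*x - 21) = 2*x^4 + 16*x^3 + 2*x^2 - 84*x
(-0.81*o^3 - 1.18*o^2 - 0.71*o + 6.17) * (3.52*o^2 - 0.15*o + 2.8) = -2.8512*o^5 - 4.0321*o^4 - 4.5902*o^3 + 18.5209*o^2 - 2.9135*o + 17.276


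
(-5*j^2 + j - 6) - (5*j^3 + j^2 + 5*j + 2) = -5*j^3 - 6*j^2 - 4*j - 8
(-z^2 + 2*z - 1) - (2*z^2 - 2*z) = -3*z^2 + 4*z - 1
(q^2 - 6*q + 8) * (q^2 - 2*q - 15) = q^4 - 8*q^3 + 5*q^2 + 74*q - 120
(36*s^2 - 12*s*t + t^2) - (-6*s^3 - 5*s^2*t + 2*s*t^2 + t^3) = 6*s^3 + 5*s^2*t + 36*s^2 - 2*s*t^2 - 12*s*t - t^3 + t^2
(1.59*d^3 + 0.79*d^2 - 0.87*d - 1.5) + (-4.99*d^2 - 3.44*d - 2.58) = 1.59*d^3 - 4.2*d^2 - 4.31*d - 4.08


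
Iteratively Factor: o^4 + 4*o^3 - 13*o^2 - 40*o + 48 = (o - 1)*(o^3 + 5*o^2 - 8*o - 48) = (o - 3)*(o - 1)*(o^2 + 8*o + 16) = (o - 3)*(o - 1)*(o + 4)*(o + 4)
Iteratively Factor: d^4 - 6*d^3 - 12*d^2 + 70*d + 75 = (d + 3)*(d^3 - 9*d^2 + 15*d + 25) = (d - 5)*(d + 3)*(d^2 - 4*d - 5) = (d - 5)*(d + 1)*(d + 3)*(d - 5)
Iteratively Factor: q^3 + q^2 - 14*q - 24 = (q + 2)*(q^2 - q - 12) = (q + 2)*(q + 3)*(q - 4)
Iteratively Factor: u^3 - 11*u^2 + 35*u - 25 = (u - 5)*(u^2 - 6*u + 5) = (u - 5)*(u - 1)*(u - 5)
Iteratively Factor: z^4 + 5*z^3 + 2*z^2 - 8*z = (z + 2)*(z^3 + 3*z^2 - 4*z) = z*(z + 2)*(z^2 + 3*z - 4) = z*(z - 1)*(z + 2)*(z + 4)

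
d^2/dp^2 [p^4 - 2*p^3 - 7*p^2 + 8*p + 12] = 12*p^2 - 12*p - 14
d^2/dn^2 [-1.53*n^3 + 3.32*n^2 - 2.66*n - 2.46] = 6.64 - 9.18*n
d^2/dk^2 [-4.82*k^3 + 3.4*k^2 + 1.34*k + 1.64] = 6.8 - 28.92*k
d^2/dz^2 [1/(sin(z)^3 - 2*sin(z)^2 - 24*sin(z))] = (-9*sin(z)^3 + 22*sin(z)^2 + 44*sin(z) - 176 - 696/sin(z) + 288/sin(z)^2 + 1152/sin(z)^3)/((sin(z) - 6)^3*(sin(z) + 4)^3)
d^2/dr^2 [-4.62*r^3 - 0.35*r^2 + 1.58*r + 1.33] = -27.72*r - 0.7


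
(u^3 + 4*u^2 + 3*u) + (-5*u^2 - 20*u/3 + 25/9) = u^3 - u^2 - 11*u/3 + 25/9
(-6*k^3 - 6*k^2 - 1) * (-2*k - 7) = 12*k^4 + 54*k^3 + 42*k^2 + 2*k + 7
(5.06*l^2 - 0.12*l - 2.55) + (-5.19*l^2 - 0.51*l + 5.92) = -0.130000000000001*l^2 - 0.63*l + 3.37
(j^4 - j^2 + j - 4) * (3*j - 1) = 3*j^5 - j^4 - 3*j^3 + 4*j^2 - 13*j + 4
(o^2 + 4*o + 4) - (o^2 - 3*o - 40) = 7*o + 44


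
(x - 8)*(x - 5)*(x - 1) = x^3 - 14*x^2 + 53*x - 40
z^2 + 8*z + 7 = (z + 1)*(z + 7)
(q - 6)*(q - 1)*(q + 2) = q^3 - 5*q^2 - 8*q + 12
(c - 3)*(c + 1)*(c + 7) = c^3 + 5*c^2 - 17*c - 21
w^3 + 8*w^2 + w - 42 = (w - 2)*(w + 3)*(w + 7)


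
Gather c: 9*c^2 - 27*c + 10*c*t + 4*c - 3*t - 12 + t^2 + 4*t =9*c^2 + c*(10*t - 23) + t^2 + t - 12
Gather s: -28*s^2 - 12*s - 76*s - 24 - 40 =-28*s^2 - 88*s - 64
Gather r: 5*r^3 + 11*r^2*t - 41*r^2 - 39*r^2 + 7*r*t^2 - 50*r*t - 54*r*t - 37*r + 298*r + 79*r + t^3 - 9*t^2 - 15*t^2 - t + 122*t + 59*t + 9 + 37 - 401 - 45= 5*r^3 + r^2*(11*t - 80) + r*(7*t^2 - 104*t + 340) + t^3 - 24*t^2 + 180*t - 400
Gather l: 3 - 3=0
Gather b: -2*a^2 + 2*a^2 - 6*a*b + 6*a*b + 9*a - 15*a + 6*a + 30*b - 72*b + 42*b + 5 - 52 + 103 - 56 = 0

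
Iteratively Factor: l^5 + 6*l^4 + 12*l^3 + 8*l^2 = (l)*(l^4 + 6*l^3 + 12*l^2 + 8*l) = l*(l + 2)*(l^3 + 4*l^2 + 4*l) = l^2*(l + 2)*(l^2 + 4*l + 4) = l^2*(l + 2)^2*(l + 2)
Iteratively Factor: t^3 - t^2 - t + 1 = (t - 1)*(t^2 - 1) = (t - 1)^2*(t + 1)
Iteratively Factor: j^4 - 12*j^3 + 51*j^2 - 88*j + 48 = (j - 3)*(j^3 - 9*j^2 + 24*j - 16) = (j - 4)*(j - 3)*(j^2 - 5*j + 4) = (j - 4)^2*(j - 3)*(j - 1)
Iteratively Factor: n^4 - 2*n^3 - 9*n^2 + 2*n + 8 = (n - 4)*(n^3 + 2*n^2 - n - 2) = (n - 4)*(n + 2)*(n^2 - 1) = (n - 4)*(n - 1)*(n + 2)*(n + 1)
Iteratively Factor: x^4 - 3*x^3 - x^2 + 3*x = (x - 1)*(x^3 - 2*x^2 - 3*x) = x*(x - 1)*(x^2 - 2*x - 3) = x*(x - 1)*(x + 1)*(x - 3)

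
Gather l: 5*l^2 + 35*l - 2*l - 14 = 5*l^2 + 33*l - 14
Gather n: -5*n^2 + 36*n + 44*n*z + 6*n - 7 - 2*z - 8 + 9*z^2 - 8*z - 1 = -5*n^2 + n*(44*z + 42) + 9*z^2 - 10*z - 16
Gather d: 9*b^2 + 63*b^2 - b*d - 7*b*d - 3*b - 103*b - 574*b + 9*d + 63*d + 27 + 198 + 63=72*b^2 - 680*b + d*(72 - 8*b) + 288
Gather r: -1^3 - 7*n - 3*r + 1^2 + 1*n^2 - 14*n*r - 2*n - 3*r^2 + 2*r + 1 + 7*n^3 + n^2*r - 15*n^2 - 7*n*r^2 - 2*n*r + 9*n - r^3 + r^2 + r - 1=7*n^3 - 14*n^2 - r^3 + r^2*(-7*n - 2) + r*(n^2 - 16*n)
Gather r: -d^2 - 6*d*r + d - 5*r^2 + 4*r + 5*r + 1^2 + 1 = -d^2 + d - 5*r^2 + r*(9 - 6*d) + 2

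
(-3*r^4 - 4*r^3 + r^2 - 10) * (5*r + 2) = -15*r^5 - 26*r^4 - 3*r^3 + 2*r^2 - 50*r - 20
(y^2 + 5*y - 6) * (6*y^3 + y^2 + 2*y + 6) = 6*y^5 + 31*y^4 - 29*y^3 + 10*y^2 + 18*y - 36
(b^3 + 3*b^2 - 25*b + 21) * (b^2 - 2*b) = b^5 + b^4 - 31*b^3 + 71*b^2 - 42*b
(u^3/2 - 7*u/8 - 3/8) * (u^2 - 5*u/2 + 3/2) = u^5/2 - 5*u^4/4 - u^3/8 + 29*u^2/16 - 3*u/8 - 9/16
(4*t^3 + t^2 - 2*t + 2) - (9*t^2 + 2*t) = 4*t^3 - 8*t^2 - 4*t + 2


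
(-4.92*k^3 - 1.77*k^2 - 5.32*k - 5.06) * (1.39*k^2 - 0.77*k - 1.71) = -6.8388*k^5 + 1.3281*k^4 + 2.3813*k^3 + 0.0897000000000014*k^2 + 12.9934*k + 8.6526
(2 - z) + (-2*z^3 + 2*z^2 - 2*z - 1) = -2*z^3 + 2*z^2 - 3*z + 1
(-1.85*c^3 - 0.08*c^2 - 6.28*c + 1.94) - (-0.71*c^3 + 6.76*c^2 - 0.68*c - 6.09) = -1.14*c^3 - 6.84*c^2 - 5.6*c + 8.03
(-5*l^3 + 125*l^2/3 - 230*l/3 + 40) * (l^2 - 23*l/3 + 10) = -5*l^5 + 80*l^4 - 4015*l^3/9 + 9400*l^2/9 - 3220*l/3 + 400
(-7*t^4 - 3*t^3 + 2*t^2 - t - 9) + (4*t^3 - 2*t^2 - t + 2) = -7*t^4 + t^3 - 2*t - 7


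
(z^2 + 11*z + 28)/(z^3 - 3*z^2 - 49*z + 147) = (z + 4)/(z^2 - 10*z + 21)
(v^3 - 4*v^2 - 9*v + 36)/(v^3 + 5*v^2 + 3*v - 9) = (v^2 - 7*v + 12)/(v^2 + 2*v - 3)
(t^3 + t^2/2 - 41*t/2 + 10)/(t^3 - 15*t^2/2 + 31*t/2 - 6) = (t + 5)/(t - 3)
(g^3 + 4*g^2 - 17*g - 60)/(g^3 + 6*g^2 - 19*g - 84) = (g + 5)/(g + 7)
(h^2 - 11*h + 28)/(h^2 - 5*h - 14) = (h - 4)/(h + 2)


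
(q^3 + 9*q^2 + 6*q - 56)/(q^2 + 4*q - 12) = (q^2 + 11*q + 28)/(q + 6)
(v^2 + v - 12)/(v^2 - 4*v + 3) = (v + 4)/(v - 1)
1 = 1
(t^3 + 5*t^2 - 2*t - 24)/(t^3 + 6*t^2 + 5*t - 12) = (t - 2)/(t - 1)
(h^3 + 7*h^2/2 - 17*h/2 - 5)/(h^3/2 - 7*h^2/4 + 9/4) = 2*(2*h^3 + 7*h^2 - 17*h - 10)/(2*h^3 - 7*h^2 + 9)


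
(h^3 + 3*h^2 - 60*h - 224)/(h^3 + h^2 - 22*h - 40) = (h^2 - h - 56)/(h^2 - 3*h - 10)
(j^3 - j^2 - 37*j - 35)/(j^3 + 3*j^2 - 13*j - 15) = (j - 7)/(j - 3)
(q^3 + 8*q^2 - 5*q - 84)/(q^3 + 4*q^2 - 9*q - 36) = (q + 7)/(q + 3)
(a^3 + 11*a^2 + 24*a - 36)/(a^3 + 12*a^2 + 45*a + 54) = (a^2 + 5*a - 6)/(a^2 + 6*a + 9)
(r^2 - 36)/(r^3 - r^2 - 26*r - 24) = (r + 6)/(r^2 + 5*r + 4)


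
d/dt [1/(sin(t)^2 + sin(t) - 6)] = -(2*sin(t) + 1)*cos(t)/(sin(t)^2 + sin(t) - 6)^2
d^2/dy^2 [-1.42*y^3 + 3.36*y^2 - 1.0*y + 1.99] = 6.72 - 8.52*y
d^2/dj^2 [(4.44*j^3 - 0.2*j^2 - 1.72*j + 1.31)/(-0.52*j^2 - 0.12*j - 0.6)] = (3.547904*j^3 - 4.417824*j^2 - 13.300704*j + 0.676032)/(0.140608*j^6 + 0.097344*j^5 + 0.509184*j^4 + 0.226368*j^3 + 0.58752*j^2 + 0.1296*j + 0.216)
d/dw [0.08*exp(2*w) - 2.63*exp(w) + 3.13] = (0.16*exp(w) - 2.63)*exp(w)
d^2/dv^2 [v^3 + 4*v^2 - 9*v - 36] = 6*v + 8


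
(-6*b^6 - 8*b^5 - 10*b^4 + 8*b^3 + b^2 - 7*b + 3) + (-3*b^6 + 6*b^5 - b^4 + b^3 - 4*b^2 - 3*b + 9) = -9*b^6 - 2*b^5 - 11*b^4 + 9*b^3 - 3*b^2 - 10*b + 12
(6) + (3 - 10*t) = 9 - 10*t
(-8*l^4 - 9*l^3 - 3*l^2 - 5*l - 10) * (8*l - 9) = -64*l^5 + 57*l^3 - 13*l^2 - 35*l + 90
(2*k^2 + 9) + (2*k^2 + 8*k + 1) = 4*k^2 + 8*k + 10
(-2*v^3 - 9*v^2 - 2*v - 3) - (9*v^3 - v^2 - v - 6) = -11*v^3 - 8*v^2 - v + 3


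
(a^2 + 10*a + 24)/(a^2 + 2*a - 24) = (a + 4)/(a - 4)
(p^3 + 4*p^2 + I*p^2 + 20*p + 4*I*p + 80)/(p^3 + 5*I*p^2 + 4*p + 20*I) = (p^2 + 4*p*(1 - I) - 16*I)/(p^2 + 4)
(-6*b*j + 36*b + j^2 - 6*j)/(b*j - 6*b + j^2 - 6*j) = (-6*b + j)/(b + j)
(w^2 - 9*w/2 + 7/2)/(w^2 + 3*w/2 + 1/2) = (2*w^2 - 9*w + 7)/(2*w^2 + 3*w + 1)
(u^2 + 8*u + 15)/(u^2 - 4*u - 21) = (u + 5)/(u - 7)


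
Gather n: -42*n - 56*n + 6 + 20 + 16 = 42 - 98*n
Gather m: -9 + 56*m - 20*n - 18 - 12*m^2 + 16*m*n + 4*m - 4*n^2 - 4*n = -12*m^2 + m*(16*n + 60) - 4*n^2 - 24*n - 27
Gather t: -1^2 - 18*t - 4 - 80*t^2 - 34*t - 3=-80*t^2 - 52*t - 8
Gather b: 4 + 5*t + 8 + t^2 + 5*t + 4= t^2 + 10*t + 16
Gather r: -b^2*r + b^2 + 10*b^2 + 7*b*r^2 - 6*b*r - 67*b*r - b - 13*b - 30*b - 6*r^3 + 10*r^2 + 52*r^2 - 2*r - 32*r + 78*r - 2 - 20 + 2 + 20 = 11*b^2 - 44*b - 6*r^3 + r^2*(7*b + 62) + r*(-b^2 - 73*b + 44)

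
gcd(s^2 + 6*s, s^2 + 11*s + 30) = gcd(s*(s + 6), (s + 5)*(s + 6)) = s + 6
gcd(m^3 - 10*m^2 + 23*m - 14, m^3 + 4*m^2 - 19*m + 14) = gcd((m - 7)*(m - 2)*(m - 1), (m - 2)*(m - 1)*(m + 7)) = m^2 - 3*m + 2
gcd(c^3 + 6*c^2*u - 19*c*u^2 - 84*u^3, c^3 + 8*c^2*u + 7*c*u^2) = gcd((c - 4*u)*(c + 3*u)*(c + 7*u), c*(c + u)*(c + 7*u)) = c + 7*u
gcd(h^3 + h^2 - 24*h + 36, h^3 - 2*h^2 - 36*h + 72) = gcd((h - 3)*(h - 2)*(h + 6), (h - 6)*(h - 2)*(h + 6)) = h^2 + 4*h - 12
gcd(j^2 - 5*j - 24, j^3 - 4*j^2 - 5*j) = 1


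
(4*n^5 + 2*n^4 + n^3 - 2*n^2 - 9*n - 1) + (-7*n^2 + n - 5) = 4*n^5 + 2*n^4 + n^3 - 9*n^2 - 8*n - 6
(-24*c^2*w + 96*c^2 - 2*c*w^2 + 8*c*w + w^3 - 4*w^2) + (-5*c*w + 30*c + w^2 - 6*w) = -24*c^2*w + 96*c^2 - 2*c*w^2 + 3*c*w + 30*c + w^3 - 3*w^2 - 6*w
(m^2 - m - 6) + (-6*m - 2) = m^2 - 7*m - 8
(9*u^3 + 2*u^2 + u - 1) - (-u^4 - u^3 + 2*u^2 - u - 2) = u^4 + 10*u^3 + 2*u + 1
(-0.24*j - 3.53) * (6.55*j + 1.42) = -1.572*j^2 - 23.4623*j - 5.0126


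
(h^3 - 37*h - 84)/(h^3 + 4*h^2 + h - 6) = (h^2 - 3*h - 28)/(h^2 + h - 2)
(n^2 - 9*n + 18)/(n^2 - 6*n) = (n - 3)/n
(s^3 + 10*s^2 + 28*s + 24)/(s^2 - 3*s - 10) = (s^2 + 8*s + 12)/(s - 5)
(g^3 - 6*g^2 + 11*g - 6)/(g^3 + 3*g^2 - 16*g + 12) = (g - 3)/(g + 6)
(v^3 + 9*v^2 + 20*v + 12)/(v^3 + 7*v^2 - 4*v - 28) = (v^2 + 7*v + 6)/(v^2 + 5*v - 14)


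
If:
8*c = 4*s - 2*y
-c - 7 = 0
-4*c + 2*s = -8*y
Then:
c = -7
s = -14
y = 0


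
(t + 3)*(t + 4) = t^2 + 7*t + 12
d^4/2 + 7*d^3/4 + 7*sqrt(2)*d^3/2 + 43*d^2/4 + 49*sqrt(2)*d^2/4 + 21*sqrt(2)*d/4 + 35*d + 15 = (d/2 + sqrt(2))*(d + 1/2)*(d + 3)*(d + 5*sqrt(2))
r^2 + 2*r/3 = r*(r + 2/3)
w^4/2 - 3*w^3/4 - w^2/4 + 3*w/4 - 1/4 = (w/2 + 1/2)*(w - 1)^2*(w - 1/2)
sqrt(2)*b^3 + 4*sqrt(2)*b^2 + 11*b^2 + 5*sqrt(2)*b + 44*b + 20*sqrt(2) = (b + 4)*(b + 5*sqrt(2))*(sqrt(2)*b + 1)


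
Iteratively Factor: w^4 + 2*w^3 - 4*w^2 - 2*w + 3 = (w - 1)*(w^3 + 3*w^2 - w - 3) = (w - 1)*(w + 1)*(w^2 + 2*w - 3) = (w - 1)^2*(w + 1)*(w + 3)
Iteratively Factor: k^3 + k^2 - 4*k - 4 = (k + 1)*(k^2 - 4) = (k - 2)*(k + 1)*(k + 2)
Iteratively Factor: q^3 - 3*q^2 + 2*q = (q - 1)*(q^2 - 2*q) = q*(q - 1)*(q - 2)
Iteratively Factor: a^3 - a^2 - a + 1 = (a - 1)*(a^2 - 1) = (a - 1)*(a + 1)*(a - 1)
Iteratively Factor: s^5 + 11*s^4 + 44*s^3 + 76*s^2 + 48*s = (s)*(s^4 + 11*s^3 + 44*s^2 + 76*s + 48) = s*(s + 2)*(s^3 + 9*s^2 + 26*s + 24) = s*(s + 2)*(s + 3)*(s^2 + 6*s + 8) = s*(s + 2)*(s + 3)*(s + 4)*(s + 2)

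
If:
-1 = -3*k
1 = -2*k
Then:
No Solution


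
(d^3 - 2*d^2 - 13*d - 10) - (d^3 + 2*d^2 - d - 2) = -4*d^2 - 12*d - 8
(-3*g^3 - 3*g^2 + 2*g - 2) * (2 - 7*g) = 21*g^4 + 15*g^3 - 20*g^2 + 18*g - 4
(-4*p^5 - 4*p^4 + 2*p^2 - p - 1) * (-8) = 32*p^5 + 32*p^4 - 16*p^2 + 8*p + 8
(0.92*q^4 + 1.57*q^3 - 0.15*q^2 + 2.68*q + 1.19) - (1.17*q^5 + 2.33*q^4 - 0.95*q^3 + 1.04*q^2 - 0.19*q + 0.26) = -1.17*q^5 - 1.41*q^4 + 2.52*q^3 - 1.19*q^2 + 2.87*q + 0.93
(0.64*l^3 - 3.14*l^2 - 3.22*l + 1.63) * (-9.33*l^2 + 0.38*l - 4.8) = -5.9712*l^5 + 29.5394*l^4 + 25.7774*l^3 - 1.3595*l^2 + 16.0754*l - 7.824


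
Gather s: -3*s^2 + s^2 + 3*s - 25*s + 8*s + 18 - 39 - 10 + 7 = -2*s^2 - 14*s - 24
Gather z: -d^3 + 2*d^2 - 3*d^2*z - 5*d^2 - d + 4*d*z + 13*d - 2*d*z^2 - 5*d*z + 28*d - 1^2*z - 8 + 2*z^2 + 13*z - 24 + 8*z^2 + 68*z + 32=-d^3 - 3*d^2 + 40*d + z^2*(10 - 2*d) + z*(-3*d^2 - d + 80)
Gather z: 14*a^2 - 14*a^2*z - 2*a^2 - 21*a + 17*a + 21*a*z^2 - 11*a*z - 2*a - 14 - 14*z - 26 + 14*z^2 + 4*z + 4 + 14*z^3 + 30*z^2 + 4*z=12*a^2 - 6*a + 14*z^3 + z^2*(21*a + 44) + z*(-14*a^2 - 11*a - 6) - 36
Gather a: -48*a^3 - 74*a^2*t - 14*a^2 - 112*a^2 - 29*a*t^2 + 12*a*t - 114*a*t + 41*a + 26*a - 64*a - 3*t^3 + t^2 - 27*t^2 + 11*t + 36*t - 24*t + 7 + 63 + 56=-48*a^3 + a^2*(-74*t - 126) + a*(-29*t^2 - 102*t + 3) - 3*t^3 - 26*t^2 + 23*t + 126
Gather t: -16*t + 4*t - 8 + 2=-12*t - 6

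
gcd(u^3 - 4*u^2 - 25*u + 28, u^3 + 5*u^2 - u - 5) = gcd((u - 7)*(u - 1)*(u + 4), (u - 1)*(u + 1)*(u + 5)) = u - 1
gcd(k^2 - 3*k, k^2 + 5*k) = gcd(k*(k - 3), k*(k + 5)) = k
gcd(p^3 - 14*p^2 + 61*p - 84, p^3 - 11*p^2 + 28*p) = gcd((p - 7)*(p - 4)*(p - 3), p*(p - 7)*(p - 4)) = p^2 - 11*p + 28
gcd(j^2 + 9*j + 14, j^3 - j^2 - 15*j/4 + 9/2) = j + 2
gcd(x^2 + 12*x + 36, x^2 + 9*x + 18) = x + 6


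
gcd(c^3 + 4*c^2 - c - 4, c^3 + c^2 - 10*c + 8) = c^2 + 3*c - 4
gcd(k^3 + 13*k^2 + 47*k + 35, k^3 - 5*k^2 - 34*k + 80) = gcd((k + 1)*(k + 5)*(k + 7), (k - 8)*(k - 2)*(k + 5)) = k + 5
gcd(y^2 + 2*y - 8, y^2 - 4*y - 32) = y + 4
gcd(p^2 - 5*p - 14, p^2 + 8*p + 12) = p + 2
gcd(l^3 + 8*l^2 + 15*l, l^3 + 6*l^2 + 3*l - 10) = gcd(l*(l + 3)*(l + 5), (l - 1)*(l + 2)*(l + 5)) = l + 5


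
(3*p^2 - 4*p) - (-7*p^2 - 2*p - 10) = 10*p^2 - 2*p + 10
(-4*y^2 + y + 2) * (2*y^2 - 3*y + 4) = -8*y^4 + 14*y^3 - 15*y^2 - 2*y + 8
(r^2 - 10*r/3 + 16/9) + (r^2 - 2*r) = 2*r^2 - 16*r/3 + 16/9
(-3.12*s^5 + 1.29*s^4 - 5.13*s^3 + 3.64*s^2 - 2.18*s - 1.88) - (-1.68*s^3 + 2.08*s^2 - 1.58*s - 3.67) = -3.12*s^5 + 1.29*s^4 - 3.45*s^3 + 1.56*s^2 - 0.6*s + 1.79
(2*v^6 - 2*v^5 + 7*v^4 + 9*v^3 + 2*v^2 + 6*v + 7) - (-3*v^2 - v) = 2*v^6 - 2*v^5 + 7*v^4 + 9*v^3 + 5*v^2 + 7*v + 7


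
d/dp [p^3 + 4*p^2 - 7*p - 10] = 3*p^2 + 8*p - 7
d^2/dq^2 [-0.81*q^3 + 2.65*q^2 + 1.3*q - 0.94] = 5.3 - 4.86*q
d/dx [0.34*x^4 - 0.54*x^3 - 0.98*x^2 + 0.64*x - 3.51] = 1.36*x^3 - 1.62*x^2 - 1.96*x + 0.64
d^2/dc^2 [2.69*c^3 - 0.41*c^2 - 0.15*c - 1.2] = 16.14*c - 0.82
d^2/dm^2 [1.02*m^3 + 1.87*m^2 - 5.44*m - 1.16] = 6.12*m + 3.74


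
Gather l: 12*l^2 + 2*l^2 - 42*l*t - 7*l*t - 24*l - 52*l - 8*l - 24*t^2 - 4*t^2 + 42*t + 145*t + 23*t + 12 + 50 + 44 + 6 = 14*l^2 + l*(-49*t - 84) - 28*t^2 + 210*t + 112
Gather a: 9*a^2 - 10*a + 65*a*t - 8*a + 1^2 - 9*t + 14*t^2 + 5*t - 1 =9*a^2 + a*(65*t - 18) + 14*t^2 - 4*t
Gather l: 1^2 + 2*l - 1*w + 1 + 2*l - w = 4*l - 2*w + 2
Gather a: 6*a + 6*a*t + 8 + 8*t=a*(6*t + 6) + 8*t + 8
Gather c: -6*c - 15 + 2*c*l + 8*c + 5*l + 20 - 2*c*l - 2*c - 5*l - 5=0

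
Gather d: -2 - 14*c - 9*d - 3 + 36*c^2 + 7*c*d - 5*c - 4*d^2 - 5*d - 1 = 36*c^2 - 19*c - 4*d^2 + d*(7*c - 14) - 6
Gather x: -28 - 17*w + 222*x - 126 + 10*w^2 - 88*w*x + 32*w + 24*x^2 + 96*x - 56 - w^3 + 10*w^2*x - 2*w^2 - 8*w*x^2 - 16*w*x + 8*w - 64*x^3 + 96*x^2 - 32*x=-w^3 + 8*w^2 + 23*w - 64*x^3 + x^2*(120 - 8*w) + x*(10*w^2 - 104*w + 286) - 210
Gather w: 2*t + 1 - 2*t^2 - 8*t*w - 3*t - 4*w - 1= -2*t^2 - t + w*(-8*t - 4)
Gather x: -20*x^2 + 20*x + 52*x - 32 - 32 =-20*x^2 + 72*x - 64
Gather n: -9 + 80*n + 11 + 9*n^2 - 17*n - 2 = 9*n^2 + 63*n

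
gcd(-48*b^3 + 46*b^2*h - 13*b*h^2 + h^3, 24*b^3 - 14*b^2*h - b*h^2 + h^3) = 6*b^2 - 5*b*h + h^2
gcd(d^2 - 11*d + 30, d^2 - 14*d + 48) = d - 6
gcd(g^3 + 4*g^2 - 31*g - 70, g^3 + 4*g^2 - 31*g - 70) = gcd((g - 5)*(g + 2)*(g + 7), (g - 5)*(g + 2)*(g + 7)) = g^3 + 4*g^2 - 31*g - 70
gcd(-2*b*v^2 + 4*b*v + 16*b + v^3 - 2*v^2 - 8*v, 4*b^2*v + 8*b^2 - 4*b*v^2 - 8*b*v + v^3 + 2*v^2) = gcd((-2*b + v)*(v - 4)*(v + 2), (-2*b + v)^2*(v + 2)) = -2*b*v - 4*b + v^2 + 2*v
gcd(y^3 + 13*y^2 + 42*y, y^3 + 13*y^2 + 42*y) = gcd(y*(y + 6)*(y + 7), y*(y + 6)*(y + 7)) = y^3 + 13*y^2 + 42*y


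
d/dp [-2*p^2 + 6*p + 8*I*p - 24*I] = -4*p + 6 + 8*I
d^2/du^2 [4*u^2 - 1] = 8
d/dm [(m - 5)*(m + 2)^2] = (m + 2)*(3*m - 8)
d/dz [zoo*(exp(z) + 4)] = zoo*exp(z)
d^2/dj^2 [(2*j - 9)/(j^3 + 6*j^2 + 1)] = 6*(3*j^2*(j + 4)^2*(2*j - 9) - (2*j^2 + 8*j + (j + 2)*(2*j - 9))*(j^3 + 6*j^2 + 1))/(j^3 + 6*j^2 + 1)^3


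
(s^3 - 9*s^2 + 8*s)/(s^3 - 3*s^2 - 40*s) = (s - 1)/(s + 5)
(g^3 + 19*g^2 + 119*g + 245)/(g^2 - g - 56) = (g^2 + 12*g + 35)/(g - 8)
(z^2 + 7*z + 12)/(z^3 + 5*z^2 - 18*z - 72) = (z + 4)/(z^2 + 2*z - 24)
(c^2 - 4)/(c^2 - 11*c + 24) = (c^2 - 4)/(c^2 - 11*c + 24)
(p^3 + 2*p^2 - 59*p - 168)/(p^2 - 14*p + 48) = (p^2 + 10*p + 21)/(p - 6)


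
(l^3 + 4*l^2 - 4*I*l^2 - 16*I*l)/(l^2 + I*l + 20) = l*(l + 4)/(l + 5*I)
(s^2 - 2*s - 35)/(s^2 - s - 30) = (s - 7)/(s - 6)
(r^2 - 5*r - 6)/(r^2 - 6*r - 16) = (-r^2 + 5*r + 6)/(-r^2 + 6*r + 16)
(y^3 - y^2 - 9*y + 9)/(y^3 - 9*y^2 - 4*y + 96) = (y^2 - 4*y + 3)/(y^2 - 12*y + 32)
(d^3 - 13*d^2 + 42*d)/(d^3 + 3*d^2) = (d^2 - 13*d + 42)/(d*(d + 3))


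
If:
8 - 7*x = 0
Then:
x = 8/7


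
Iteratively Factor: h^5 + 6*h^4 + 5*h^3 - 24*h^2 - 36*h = (h + 2)*(h^4 + 4*h^3 - 3*h^2 - 18*h) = (h + 2)*(h + 3)*(h^3 + h^2 - 6*h) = (h + 2)*(h + 3)^2*(h^2 - 2*h) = (h - 2)*(h + 2)*(h + 3)^2*(h)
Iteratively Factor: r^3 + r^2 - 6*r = (r - 2)*(r^2 + 3*r) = r*(r - 2)*(r + 3)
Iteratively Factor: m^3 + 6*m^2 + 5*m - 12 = (m - 1)*(m^2 + 7*m + 12) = (m - 1)*(m + 3)*(m + 4)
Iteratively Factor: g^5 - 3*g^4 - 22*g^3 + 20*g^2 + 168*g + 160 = (g - 5)*(g^4 + 2*g^3 - 12*g^2 - 40*g - 32) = (g - 5)*(g + 2)*(g^3 - 12*g - 16) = (g - 5)*(g - 4)*(g + 2)*(g^2 + 4*g + 4) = (g - 5)*(g - 4)*(g + 2)^2*(g + 2)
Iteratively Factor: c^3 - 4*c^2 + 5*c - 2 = (c - 1)*(c^2 - 3*c + 2) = (c - 2)*(c - 1)*(c - 1)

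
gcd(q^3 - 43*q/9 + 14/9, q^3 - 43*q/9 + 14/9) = q^3 - 43*q/9 + 14/9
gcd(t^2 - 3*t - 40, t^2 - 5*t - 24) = t - 8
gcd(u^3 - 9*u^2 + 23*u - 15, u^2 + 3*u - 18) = u - 3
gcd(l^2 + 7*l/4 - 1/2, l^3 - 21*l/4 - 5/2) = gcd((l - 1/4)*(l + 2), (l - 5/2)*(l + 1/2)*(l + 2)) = l + 2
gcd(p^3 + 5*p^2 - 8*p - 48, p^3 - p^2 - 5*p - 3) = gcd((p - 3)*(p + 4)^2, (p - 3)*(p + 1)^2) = p - 3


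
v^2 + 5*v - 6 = (v - 1)*(v + 6)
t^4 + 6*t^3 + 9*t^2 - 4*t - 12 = (t - 1)*(t + 2)^2*(t + 3)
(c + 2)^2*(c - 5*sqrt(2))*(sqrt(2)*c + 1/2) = sqrt(2)*c^4 - 19*c^3/2 + 4*sqrt(2)*c^3 - 38*c^2 + 3*sqrt(2)*c^2/2 - 38*c - 10*sqrt(2)*c - 10*sqrt(2)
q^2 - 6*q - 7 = (q - 7)*(q + 1)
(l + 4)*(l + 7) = l^2 + 11*l + 28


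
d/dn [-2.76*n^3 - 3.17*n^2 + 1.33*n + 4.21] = -8.28*n^2 - 6.34*n + 1.33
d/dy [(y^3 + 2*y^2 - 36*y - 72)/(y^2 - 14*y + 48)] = (y^2 - 16*y - 76)/(y^2 - 16*y + 64)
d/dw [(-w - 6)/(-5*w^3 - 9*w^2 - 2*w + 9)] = (5*w^3 + 9*w^2 + 2*w - (w + 6)*(15*w^2 + 18*w + 2) - 9)/(5*w^3 + 9*w^2 + 2*w - 9)^2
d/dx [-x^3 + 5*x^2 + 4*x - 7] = -3*x^2 + 10*x + 4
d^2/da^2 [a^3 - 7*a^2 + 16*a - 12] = 6*a - 14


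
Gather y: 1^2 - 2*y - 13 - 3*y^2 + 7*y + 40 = -3*y^2 + 5*y + 28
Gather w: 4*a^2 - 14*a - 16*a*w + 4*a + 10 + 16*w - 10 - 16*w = 4*a^2 - 16*a*w - 10*a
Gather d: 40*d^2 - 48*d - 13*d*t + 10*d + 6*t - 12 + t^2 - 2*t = 40*d^2 + d*(-13*t - 38) + t^2 + 4*t - 12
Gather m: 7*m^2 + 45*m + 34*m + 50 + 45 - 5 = 7*m^2 + 79*m + 90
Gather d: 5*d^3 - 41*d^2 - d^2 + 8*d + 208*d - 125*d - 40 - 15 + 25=5*d^3 - 42*d^2 + 91*d - 30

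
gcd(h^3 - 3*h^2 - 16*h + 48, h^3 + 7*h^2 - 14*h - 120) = h - 4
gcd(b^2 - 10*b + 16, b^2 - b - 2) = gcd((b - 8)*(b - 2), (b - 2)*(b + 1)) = b - 2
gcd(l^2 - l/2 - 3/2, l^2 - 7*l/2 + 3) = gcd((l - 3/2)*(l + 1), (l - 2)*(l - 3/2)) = l - 3/2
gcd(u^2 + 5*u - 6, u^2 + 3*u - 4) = u - 1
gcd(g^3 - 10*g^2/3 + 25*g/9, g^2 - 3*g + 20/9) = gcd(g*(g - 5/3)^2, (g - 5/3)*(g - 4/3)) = g - 5/3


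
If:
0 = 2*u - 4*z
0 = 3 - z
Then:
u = 6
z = 3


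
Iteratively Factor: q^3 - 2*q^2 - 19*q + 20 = (q - 1)*(q^2 - q - 20) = (q - 5)*(q - 1)*(q + 4)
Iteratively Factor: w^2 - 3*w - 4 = (w + 1)*(w - 4)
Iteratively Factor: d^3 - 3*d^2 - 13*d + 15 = (d + 3)*(d^2 - 6*d + 5) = (d - 5)*(d + 3)*(d - 1)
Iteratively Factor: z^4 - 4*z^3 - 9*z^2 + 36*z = (z)*(z^3 - 4*z^2 - 9*z + 36) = z*(z - 3)*(z^2 - z - 12) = z*(z - 3)*(z + 3)*(z - 4)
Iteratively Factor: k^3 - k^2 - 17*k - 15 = (k - 5)*(k^2 + 4*k + 3) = (k - 5)*(k + 3)*(k + 1)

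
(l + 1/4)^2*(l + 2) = l^3 + 5*l^2/2 + 17*l/16 + 1/8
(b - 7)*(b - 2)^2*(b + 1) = b^4 - 10*b^3 + 21*b^2 + 4*b - 28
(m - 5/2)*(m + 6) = m^2 + 7*m/2 - 15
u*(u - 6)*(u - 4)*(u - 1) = u^4 - 11*u^3 + 34*u^2 - 24*u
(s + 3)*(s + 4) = s^2 + 7*s + 12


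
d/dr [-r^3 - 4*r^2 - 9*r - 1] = -3*r^2 - 8*r - 9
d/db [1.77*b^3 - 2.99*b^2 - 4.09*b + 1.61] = 5.31*b^2 - 5.98*b - 4.09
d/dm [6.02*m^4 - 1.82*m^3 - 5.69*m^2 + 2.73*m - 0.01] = 24.08*m^3 - 5.46*m^2 - 11.38*m + 2.73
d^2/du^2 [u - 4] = 0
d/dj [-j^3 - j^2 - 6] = j*(-3*j - 2)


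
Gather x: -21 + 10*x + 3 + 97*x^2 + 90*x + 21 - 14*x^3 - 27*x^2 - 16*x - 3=-14*x^3 + 70*x^2 + 84*x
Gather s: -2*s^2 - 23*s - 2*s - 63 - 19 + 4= -2*s^2 - 25*s - 78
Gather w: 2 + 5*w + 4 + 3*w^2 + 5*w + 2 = 3*w^2 + 10*w + 8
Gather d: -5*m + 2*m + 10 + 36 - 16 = 30 - 3*m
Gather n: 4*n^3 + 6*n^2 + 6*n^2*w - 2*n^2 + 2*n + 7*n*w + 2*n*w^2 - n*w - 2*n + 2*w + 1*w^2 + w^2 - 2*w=4*n^3 + n^2*(6*w + 4) + n*(2*w^2 + 6*w) + 2*w^2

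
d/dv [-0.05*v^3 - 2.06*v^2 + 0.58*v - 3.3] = -0.15*v^2 - 4.12*v + 0.58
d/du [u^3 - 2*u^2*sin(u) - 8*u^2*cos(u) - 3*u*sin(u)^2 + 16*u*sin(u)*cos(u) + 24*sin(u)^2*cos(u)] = 8*u^2*sin(u) - 2*u^2*cos(u) + 3*u^2 - 4*u*sin(u) - 3*u*sin(2*u) - 16*u*cos(u) + 16*u*cos(2*u) - 6*sin(u) + 8*sin(2*u) + 18*sin(3*u) + 3*cos(2*u)/2 - 3/2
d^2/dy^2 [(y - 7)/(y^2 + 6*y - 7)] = 2*((1 - 3*y)*(y^2 + 6*y - 7) + 4*(y - 7)*(y + 3)^2)/(y^2 + 6*y - 7)^3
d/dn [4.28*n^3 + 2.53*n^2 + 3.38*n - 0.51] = 12.84*n^2 + 5.06*n + 3.38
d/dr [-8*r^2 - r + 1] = -16*r - 1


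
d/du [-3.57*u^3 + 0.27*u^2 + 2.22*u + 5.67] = -10.71*u^2 + 0.54*u + 2.22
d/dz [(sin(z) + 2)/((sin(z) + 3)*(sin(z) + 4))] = (-4*sin(z) + cos(z)^2 - 3)*cos(z)/((sin(z) + 3)^2*(sin(z) + 4)^2)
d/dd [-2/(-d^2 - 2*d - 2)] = 4*(-d - 1)/(d^2 + 2*d + 2)^2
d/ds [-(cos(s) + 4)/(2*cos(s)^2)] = -(cos(s) + 8)*sin(s)/(2*cos(s)^3)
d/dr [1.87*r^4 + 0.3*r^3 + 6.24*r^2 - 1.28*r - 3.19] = 7.48*r^3 + 0.9*r^2 + 12.48*r - 1.28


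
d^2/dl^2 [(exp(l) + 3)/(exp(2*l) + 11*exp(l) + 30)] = (exp(4*l) + exp(3*l) - 81*exp(2*l) - 327*exp(l) - 90)*exp(l)/(exp(6*l) + 33*exp(5*l) + 453*exp(4*l) + 3311*exp(3*l) + 13590*exp(2*l) + 29700*exp(l) + 27000)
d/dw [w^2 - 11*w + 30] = 2*w - 11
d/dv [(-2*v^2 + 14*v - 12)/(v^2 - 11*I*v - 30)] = (v^2*(-14 + 22*I) + 144*v - 420 - 132*I)/(v^4 - 22*I*v^3 - 181*v^2 + 660*I*v + 900)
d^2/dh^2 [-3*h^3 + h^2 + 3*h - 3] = 2 - 18*h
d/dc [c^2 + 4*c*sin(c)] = 4*c*cos(c) + 2*c + 4*sin(c)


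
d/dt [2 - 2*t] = -2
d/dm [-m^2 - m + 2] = -2*m - 1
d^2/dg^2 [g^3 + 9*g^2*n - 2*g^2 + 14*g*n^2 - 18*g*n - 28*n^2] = 6*g + 18*n - 4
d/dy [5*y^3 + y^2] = y*(15*y + 2)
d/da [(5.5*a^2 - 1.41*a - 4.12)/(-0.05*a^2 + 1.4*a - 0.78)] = (7.6295*a^2 - 8.992*a + 6.8678)/(0.0025*a^4 - 0.14*a^3 + 2.038*a^2 - 2.184*a + 0.6084)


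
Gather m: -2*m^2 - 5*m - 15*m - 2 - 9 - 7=-2*m^2 - 20*m - 18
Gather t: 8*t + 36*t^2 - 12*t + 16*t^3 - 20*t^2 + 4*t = 16*t^3 + 16*t^2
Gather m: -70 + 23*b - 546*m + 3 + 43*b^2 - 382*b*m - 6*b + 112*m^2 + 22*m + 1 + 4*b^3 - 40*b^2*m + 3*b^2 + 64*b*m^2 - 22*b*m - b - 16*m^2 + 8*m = 4*b^3 + 46*b^2 + 16*b + m^2*(64*b + 96) + m*(-40*b^2 - 404*b - 516) - 66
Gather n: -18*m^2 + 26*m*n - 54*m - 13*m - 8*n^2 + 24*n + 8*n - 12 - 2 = -18*m^2 - 67*m - 8*n^2 + n*(26*m + 32) - 14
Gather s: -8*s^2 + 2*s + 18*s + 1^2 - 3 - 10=-8*s^2 + 20*s - 12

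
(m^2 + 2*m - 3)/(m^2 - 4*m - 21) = (m - 1)/(m - 7)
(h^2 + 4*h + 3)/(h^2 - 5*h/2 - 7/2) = 2*(h + 3)/(2*h - 7)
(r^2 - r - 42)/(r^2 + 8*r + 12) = (r - 7)/(r + 2)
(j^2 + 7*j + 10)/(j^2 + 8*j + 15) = (j + 2)/(j + 3)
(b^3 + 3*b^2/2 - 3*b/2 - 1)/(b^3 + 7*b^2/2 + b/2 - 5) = (2*b + 1)/(2*b + 5)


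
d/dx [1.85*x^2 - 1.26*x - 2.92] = 3.7*x - 1.26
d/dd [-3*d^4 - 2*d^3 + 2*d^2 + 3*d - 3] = -12*d^3 - 6*d^2 + 4*d + 3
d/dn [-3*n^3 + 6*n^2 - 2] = 3*n*(4 - 3*n)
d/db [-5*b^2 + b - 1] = 1 - 10*b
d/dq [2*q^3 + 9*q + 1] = 6*q^2 + 9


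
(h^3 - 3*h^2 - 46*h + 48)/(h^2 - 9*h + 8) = h + 6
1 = 1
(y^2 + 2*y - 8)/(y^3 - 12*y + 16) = 1/(y - 2)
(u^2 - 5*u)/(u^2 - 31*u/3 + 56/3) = 3*u*(u - 5)/(3*u^2 - 31*u + 56)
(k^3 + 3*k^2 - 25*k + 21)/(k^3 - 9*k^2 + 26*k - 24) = (k^2 + 6*k - 7)/(k^2 - 6*k + 8)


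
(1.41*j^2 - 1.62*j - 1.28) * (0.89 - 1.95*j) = -2.7495*j^3 + 4.4139*j^2 + 1.0542*j - 1.1392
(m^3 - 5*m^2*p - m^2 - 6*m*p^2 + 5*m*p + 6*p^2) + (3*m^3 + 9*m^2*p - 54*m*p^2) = 4*m^3 + 4*m^2*p - m^2 - 60*m*p^2 + 5*m*p + 6*p^2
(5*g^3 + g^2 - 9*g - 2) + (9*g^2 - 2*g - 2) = 5*g^3 + 10*g^2 - 11*g - 4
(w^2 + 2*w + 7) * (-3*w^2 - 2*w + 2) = -3*w^4 - 8*w^3 - 23*w^2 - 10*w + 14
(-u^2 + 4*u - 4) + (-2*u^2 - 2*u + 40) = -3*u^2 + 2*u + 36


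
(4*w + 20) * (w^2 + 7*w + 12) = 4*w^3 + 48*w^2 + 188*w + 240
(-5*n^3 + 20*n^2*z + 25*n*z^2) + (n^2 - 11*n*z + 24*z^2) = -5*n^3 + 20*n^2*z + n^2 + 25*n*z^2 - 11*n*z + 24*z^2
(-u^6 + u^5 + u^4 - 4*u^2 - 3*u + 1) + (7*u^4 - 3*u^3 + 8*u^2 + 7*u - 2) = -u^6 + u^5 + 8*u^4 - 3*u^3 + 4*u^2 + 4*u - 1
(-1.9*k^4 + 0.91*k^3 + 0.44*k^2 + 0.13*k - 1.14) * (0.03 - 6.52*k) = 12.388*k^5 - 5.9902*k^4 - 2.8415*k^3 - 0.8344*k^2 + 7.4367*k - 0.0342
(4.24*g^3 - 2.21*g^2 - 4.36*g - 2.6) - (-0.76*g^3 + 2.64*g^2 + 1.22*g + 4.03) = 5.0*g^3 - 4.85*g^2 - 5.58*g - 6.63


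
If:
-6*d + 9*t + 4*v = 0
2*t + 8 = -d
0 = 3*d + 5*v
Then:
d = -120/43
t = -112/43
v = 72/43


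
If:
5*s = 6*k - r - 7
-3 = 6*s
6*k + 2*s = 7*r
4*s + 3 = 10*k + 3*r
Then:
No Solution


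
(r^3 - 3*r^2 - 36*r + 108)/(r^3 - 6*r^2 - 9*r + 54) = (r + 6)/(r + 3)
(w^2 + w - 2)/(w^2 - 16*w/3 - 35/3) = 3*(-w^2 - w + 2)/(-3*w^2 + 16*w + 35)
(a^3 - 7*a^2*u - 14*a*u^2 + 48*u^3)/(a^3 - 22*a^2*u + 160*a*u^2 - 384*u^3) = (a^2 + a*u - 6*u^2)/(a^2 - 14*a*u + 48*u^2)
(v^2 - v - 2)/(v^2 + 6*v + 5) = (v - 2)/(v + 5)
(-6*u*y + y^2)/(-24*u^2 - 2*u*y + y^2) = y/(4*u + y)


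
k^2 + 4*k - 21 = (k - 3)*(k + 7)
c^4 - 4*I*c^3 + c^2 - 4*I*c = c*(c - 4*I)*(c - I)*(c + I)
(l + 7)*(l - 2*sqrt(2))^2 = l^3 - 4*sqrt(2)*l^2 + 7*l^2 - 28*sqrt(2)*l + 8*l + 56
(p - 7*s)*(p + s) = p^2 - 6*p*s - 7*s^2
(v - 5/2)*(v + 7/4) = v^2 - 3*v/4 - 35/8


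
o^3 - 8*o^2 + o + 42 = (o - 7)*(o - 3)*(o + 2)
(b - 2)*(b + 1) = b^2 - b - 2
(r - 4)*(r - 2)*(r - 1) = r^3 - 7*r^2 + 14*r - 8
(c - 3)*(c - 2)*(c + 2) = c^3 - 3*c^2 - 4*c + 12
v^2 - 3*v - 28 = (v - 7)*(v + 4)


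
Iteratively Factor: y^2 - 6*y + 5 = (y - 5)*(y - 1)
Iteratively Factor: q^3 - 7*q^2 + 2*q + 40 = (q + 2)*(q^2 - 9*q + 20) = (q - 5)*(q + 2)*(q - 4)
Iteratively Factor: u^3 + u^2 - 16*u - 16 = (u - 4)*(u^2 + 5*u + 4) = (u - 4)*(u + 4)*(u + 1)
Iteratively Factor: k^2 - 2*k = (k - 2)*(k)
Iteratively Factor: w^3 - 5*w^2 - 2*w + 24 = (w - 3)*(w^2 - 2*w - 8) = (w - 4)*(w - 3)*(w + 2)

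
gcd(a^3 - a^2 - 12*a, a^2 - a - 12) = a^2 - a - 12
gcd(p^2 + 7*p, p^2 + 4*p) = p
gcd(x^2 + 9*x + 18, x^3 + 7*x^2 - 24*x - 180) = x + 6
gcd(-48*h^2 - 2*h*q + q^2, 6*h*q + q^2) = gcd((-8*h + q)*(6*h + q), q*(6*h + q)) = 6*h + q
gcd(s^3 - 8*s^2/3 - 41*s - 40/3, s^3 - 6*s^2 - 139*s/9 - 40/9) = s^2 - 23*s/3 - 8/3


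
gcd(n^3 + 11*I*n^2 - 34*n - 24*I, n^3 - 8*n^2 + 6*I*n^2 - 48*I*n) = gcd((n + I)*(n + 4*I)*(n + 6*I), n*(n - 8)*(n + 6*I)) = n + 6*I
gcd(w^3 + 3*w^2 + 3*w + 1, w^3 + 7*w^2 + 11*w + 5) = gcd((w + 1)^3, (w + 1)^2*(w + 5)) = w^2 + 2*w + 1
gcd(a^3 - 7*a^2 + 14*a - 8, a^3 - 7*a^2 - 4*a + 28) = a - 2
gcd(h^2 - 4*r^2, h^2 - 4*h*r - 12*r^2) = h + 2*r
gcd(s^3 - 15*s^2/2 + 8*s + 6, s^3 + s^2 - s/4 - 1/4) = s + 1/2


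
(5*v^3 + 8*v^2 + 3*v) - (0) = 5*v^3 + 8*v^2 + 3*v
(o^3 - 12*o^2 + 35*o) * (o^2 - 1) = o^5 - 12*o^4 + 34*o^3 + 12*o^2 - 35*o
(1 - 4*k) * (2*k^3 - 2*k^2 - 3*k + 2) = -8*k^4 + 10*k^3 + 10*k^2 - 11*k + 2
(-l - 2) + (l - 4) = -6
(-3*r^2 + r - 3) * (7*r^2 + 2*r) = -21*r^4 + r^3 - 19*r^2 - 6*r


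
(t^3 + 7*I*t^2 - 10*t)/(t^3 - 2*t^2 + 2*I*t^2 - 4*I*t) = (t + 5*I)/(t - 2)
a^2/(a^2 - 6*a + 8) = a^2/(a^2 - 6*a + 8)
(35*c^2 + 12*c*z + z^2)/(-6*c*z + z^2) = (35*c^2 + 12*c*z + z^2)/(z*(-6*c + z))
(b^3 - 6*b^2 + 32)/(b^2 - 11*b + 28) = (b^2 - 2*b - 8)/(b - 7)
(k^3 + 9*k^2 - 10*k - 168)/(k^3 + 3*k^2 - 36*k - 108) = (k^2 + 3*k - 28)/(k^2 - 3*k - 18)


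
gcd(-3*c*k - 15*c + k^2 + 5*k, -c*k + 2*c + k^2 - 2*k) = 1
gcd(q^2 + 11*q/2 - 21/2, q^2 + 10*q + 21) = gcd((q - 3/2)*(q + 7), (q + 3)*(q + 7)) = q + 7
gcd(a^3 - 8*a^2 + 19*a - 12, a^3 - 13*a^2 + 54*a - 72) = a^2 - 7*a + 12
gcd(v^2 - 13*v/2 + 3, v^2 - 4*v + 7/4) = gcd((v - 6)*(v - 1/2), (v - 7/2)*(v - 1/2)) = v - 1/2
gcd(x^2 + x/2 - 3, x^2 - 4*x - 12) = x + 2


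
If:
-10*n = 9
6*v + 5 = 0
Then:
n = -9/10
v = -5/6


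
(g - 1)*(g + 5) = g^2 + 4*g - 5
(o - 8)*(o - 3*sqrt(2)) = o^2 - 8*o - 3*sqrt(2)*o + 24*sqrt(2)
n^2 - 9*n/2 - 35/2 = (n - 7)*(n + 5/2)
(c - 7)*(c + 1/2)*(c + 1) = c^3 - 11*c^2/2 - 10*c - 7/2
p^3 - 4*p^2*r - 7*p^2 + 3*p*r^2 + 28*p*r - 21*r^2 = (p - 7)*(p - 3*r)*(p - r)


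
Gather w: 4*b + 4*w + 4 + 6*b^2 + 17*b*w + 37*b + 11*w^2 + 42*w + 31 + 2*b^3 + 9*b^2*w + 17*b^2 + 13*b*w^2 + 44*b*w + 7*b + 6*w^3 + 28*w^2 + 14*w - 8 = 2*b^3 + 23*b^2 + 48*b + 6*w^3 + w^2*(13*b + 39) + w*(9*b^2 + 61*b + 60) + 27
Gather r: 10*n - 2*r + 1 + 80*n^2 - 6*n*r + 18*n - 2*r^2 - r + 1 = 80*n^2 + 28*n - 2*r^2 + r*(-6*n - 3) + 2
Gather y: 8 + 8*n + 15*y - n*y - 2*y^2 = 8*n - 2*y^2 + y*(15 - n) + 8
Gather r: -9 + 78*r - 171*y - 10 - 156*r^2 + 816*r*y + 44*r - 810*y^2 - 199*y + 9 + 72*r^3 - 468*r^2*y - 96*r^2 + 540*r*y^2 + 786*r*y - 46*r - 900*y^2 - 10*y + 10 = 72*r^3 + r^2*(-468*y - 252) + r*(540*y^2 + 1602*y + 76) - 1710*y^2 - 380*y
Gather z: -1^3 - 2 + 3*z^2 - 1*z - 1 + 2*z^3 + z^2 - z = 2*z^3 + 4*z^2 - 2*z - 4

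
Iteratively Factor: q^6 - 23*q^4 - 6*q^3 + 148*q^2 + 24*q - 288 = (q + 3)*(q^5 - 3*q^4 - 14*q^3 + 36*q^2 + 40*q - 96) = (q - 4)*(q + 3)*(q^4 + q^3 - 10*q^2 - 4*q + 24) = (q - 4)*(q - 2)*(q + 3)*(q^3 + 3*q^2 - 4*q - 12) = (q - 4)*(q - 2)*(q + 3)^2*(q^2 - 4) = (q - 4)*(q - 2)*(q + 2)*(q + 3)^2*(q - 2)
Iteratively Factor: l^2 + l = (l)*(l + 1)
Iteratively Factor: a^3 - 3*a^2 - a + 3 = (a - 1)*(a^2 - 2*a - 3) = (a - 1)*(a + 1)*(a - 3)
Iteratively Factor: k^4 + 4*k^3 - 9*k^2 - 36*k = (k)*(k^3 + 4*k^2 - 9*k - 36) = k*(k + 4)*(k^2 - 9) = k*(k + 3)*(k + 4)*(k - 3)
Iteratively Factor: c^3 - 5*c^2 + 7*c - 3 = (c - 3)*(c^2 - 2*c + 1) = (c - 3)*(c - 1)*(c - 1)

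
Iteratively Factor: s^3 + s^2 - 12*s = (s)*(s^2 + s - 12) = s*(s + 4)*(s - 3)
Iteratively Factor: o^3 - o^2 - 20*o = (o - 5)*(o^2 + 4*o) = o*(o - 5)*(o + 4)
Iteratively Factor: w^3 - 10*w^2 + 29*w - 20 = (w - 4)*(w^2 - 6*w + 5) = (w - 4)*(w - 1)*(w - 5)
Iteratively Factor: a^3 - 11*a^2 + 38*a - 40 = (a - 5)*(a^2 - 6*a + 8) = (a - 5)*(a - 4)*(a - 2)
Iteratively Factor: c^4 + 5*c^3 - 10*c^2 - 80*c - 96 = (c - 4)*(c^3 + 9*c^2 + 26*c + 24) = (c - 4)*(c + 4)*(c^2 + 5*c + 6) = (c - 4)*(c + 2)*(c + 4)*(c + 3)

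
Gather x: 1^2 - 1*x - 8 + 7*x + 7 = 6*x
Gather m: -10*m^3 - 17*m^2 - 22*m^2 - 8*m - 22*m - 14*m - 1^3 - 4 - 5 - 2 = -10*m^3 - 39*m^2 - 44*m - 12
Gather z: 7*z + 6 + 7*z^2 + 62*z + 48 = 7*z^2 + 69*z + 54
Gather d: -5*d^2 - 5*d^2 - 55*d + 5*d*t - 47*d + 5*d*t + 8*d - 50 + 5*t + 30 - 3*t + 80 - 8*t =-10*d^2 + d*(10*t - 94) - 6*t + 60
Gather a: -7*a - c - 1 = -7*a - c - 1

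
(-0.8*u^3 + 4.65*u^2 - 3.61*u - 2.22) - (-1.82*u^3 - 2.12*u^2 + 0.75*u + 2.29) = 1.02*u^3 + 6.77*u^2 - 4.36*u - 4.51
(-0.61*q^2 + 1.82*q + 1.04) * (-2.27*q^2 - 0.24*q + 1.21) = 1.3847*q^4 - 3.985*q^3 - 3.5357*q^2 + 1.9526*q + 1.2584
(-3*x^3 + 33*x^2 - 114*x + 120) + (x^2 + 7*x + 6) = -3*x^3 + 34*x^2 - 107*x + 126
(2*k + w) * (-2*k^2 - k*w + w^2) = -4*k^3 - 4*k^2*w + k*w^2 + w^3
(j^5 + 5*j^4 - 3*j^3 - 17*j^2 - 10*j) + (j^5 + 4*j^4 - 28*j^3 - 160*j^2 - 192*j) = 2*j^5 + 9*j^4 - 31*j^3 - 177*j^2 - 202*j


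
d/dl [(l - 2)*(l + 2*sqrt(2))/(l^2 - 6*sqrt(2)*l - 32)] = 2*(-(l - 2)*(l - 3*sqrt(2))*(l + 2*sqrt(2)) + (-l - sqrt(2) + 1)*(-l^2 + 6*sqrt(2)*l + 32))/(-l^2 + 6*sqrt(2)*l + 32)^2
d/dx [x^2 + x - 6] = 2*x + 1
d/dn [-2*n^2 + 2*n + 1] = 2 - 4*n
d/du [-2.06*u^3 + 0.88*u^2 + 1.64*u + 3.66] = -6.18*u^2 + 1.76*u + 1.64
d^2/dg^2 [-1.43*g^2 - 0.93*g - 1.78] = -2.86000000000000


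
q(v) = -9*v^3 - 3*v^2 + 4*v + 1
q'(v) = -27*v^2 - 6*v + 4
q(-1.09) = 4.73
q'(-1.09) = -21.54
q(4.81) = -1050.73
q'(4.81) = -649.53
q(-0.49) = -0.62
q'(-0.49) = 0.46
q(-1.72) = 31.04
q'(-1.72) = -65.56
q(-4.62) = 805.99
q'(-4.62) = -544.58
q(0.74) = -1.33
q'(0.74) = -15.23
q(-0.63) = -0.46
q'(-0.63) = -2.94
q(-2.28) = 82.96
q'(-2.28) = -122.68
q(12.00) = -15935.00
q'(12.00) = -3956.00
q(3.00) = -257.00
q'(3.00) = -257.00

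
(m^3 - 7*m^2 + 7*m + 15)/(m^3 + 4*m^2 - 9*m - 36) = (m^2 - 4*m - 5)/(m^2 + 7*m + 12)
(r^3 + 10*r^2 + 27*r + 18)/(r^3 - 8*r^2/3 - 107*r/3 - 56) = 3*(r^2 + 7*r + 6)/(3*r^2 - 17*r - 56)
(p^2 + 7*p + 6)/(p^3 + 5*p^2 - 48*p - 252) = (p + 1)/(p^2 - p - 42)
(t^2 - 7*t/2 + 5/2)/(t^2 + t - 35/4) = 2*(t - 1)/(2*t + 7)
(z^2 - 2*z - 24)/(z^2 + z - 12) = (z - 6)/(z - 3)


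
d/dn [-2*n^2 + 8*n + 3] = 8 - 4*n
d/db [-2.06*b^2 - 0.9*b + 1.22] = -4.12*b - 0.9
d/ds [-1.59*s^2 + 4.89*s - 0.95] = 4.89 - 3.18*s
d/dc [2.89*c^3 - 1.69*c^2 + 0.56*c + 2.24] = 8.67*c^2 - 3.38*c + 0.56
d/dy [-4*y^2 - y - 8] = -8*y - 1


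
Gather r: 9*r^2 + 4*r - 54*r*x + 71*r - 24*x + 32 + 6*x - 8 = 9*r^2 + r*(75 - 54*x) - 18*x + 24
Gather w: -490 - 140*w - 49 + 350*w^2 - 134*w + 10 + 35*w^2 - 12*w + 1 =385*w^2 - 286*w - 528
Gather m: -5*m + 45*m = 40*m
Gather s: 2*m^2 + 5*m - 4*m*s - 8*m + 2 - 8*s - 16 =2*m^2 - 3*m + s*(-4*m - 8) - 14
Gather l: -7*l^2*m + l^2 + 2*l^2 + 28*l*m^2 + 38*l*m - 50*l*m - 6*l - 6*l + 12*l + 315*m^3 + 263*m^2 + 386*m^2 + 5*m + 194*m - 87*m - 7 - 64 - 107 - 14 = l^2*(3 - 7*m) + l*(28*m^2 - 12*m) + 315*m^3 + 649*m^2 + 112*m - 192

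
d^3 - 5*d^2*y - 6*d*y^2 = d*(d - 6*y)*(d + y)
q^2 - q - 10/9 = (q - 5/3)*(q + 2/3)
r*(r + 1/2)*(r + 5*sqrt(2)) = r^3 + r^2/2 + 5*sqrt(2)*r^2 + 5*sqrt(2)*r/2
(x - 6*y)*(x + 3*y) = x^2 - 3*x*y - 18*y^2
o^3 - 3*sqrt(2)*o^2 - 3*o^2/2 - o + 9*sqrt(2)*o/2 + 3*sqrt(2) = (o - 2)*(o + 1/2)*(o - 3*sqrt(2))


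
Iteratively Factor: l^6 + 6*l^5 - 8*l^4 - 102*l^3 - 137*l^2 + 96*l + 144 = (l + 1)*(l^5 + 5*l^4 - 13*l^3 - 89*l^2 - 48*l + 144) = (l - 4)*(l + 1)*(l^4 + 9*l^3 + 23*l^2 + 3*l - 36) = (l - 4)*(l - 1)*(l + 1)*(l^3 + 10*l^2 + 33*l + 36) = (l - 4)*(l - 1)*(l + 1)*(l + 4)*(l^2 + 6*l + 9) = (l - 4)*(l - 1)*(l + 1)*(l + 3)*(l + 4)*(l + 3)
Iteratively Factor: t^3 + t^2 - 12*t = (t + 4)*(t^2 - 3*t) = (t - 3)*(t + 4)*(t)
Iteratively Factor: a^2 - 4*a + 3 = (a - 1)*(a - 3)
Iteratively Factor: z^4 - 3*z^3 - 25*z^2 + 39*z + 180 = (z - 5)*(z^3 + 2*z^2 - 15*z - 36) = (z - 5)*(z + 3)*(z^2 - z - 12) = (z - 5)*(z + 3)^2*(z - 4)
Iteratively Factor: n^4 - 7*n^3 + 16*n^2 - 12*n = (n - 2)*(n^3 - 5*n^2 + 6*n) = n*(n - 2)*(n^2 - 5*n + 6) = n*(n - 2)^2*(n - 3)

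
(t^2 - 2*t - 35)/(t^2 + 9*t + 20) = (t - 7)/(t + 4)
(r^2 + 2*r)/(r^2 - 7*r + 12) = r*(r + 2)/(r^2 - 7*r + 12)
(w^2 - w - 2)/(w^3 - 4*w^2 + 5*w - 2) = (w + 1)/(w^2 - 2*w + 1)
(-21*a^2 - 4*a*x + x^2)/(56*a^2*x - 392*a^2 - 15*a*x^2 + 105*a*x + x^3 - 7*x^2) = (3*a + x)/(-8*a*x + 56*a + x^2 - 7*x)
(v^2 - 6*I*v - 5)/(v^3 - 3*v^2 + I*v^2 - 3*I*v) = (v^2 - 6*I*v - 5)/(v*(v^2 + v*(-3 + I) - 3*I))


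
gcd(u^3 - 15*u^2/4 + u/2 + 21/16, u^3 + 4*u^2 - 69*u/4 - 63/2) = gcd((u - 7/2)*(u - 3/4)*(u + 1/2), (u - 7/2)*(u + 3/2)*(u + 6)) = u - 7/2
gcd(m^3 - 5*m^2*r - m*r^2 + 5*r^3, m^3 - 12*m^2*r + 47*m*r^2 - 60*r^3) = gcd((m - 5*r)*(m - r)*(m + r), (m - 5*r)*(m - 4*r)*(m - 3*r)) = -m + 5*r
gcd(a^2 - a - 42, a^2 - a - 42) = a^2 - a - 42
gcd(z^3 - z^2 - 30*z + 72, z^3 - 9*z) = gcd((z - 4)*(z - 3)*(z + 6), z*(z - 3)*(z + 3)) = z - 3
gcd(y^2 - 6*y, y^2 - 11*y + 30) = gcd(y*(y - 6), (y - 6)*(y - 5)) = y - 6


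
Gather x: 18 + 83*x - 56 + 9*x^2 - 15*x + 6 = 9*x^2 + 68*x - 32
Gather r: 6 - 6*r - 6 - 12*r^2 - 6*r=-12*r^2 - 12*r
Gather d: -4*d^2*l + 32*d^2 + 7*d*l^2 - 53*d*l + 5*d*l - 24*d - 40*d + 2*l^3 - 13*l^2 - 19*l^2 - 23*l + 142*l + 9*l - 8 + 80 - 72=d^2*(32 - 4*l) + d*(7*l^2 - 48*l - 64) + 2*l^3 - 32*l^2 + 128*l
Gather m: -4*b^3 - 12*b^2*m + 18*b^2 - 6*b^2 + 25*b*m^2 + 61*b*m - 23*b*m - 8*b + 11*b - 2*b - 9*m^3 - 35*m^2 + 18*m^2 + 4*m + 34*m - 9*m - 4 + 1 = -4*b^3 + 12*b^2 + b - 9*m^3 + m^2*(25*b - 17) + m*(-12*b^2 + 38*b + 29) - 3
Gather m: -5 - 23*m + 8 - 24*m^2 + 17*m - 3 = -24*m^2 - 6*m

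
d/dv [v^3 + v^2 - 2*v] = 3*v^2 + 2*v - 2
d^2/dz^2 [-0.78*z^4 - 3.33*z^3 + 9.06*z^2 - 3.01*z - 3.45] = -9.36*z^2 - 19.98*z + 18.12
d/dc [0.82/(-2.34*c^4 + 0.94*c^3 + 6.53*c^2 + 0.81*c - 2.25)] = (7.6752*c^3 - 2.3124*c^2 - 10.7092*c - 0.6642)/(-2.34*c^4 + 0.94*c^3 + 6.53*c^2 + 0.81*c - 2.25)^2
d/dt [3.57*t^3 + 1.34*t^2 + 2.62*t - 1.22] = 10.71*t^2 + 2.68*t + 2.62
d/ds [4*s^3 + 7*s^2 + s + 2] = 12*s^2 + 14*s + 1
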